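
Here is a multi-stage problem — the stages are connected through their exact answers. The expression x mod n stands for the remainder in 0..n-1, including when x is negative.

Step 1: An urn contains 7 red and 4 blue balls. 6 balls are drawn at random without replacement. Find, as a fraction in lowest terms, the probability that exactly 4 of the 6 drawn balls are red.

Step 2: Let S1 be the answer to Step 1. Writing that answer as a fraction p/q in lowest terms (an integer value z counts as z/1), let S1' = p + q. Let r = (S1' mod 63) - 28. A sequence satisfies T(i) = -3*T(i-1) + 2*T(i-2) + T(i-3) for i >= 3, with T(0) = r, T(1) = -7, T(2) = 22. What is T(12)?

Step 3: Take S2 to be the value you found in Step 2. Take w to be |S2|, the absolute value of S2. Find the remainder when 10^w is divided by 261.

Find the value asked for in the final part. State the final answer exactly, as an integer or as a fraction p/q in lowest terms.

19

Step 1: total draws C(11,6) = 462; favorable C(7,4)*C(4,2) = 210; P = 5/11; answer 5/11
Step 2: S1 = 5/11; threaded value p + q = 16; r = -12; T(3) = -3*(22) + 2*(-7) + 1*(-12) = -92; iterating: T(3)=-92, T(4)=313, T(5)=-1101, T(6)=3837, T(7)=-13400, T(8)=46773, T(9)=-163282, T(10)=569992, T(11)=-1989767, T(12)=6946003; answer 6946003
Step 3: S2 = 6946003; w = 6946003; squarings mod 261: 10^1=10, 10^2=100, 10^4=82, 10^8=199, 10^16=190, 10^32=82, 10^64=199, 10^128=190, 10^256=82, 10^512=199, 10^1024=190, 10^2048=82, 10^4096=199, 10^8192=190, 10^16384=82, 10^32768=199, 10^65536=190, 10^131072=82, 10^262144=199, 10^524288=190, 10^1048576=82, 10^2097152=199, 10^4194304=190; 10^6946003 = 10^1 * 10^2 * 10^16 * 10^64 * 10^128 * 10^1024 * 10^2048 * 10^4096 * 10^8192 * 10^16384 * 10^32768 * 10^65536 * 10^524288 * 10^2097152 * 10^4194304 = 19 (mod 261); answer 19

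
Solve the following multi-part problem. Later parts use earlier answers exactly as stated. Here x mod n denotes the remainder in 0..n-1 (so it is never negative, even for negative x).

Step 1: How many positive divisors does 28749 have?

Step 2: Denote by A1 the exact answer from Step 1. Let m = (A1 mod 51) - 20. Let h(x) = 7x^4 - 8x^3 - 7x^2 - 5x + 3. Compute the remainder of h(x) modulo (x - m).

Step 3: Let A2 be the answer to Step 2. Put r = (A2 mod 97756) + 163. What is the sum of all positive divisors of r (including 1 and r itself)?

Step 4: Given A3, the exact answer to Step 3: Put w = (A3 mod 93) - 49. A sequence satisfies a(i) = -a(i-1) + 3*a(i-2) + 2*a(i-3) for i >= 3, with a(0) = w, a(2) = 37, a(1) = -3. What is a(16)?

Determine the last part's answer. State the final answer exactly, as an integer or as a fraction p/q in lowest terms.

Step 1: 28749 = 3 * 7 * 37^2; number of divisors = (1+1) * (1+1) * (2+1) = 12; answer 12
Step 2: A1 = 12; m = -8; remainder = value at the root: 7*(-8)^4 - 8*(-8)^3 - 7*(-8)^2 - 5*(-8)^1 + 3 = (28672) + (4096) + (-448) + (40) + (3) = 32363; answer 32363
Step 3: A2 = 32363; r = 32526; 32526 = 2 * 3^2 * 13 * 139; sigma = (1 + 2) * (1 + 3 + 9) * (1 + 13) * (1 + 139) = 3 * 13 * 14 * 140 = 76440; answer 76440
Step 4: A3 = 76440; w = 38; a(3) = -1*(37) + 3*(-3) + 2*(38) = 30; iterating: a(3)=30, a(4)=75, a(5)=89, a(6)=196, a(7)=221, a(8)=545, a(9)=510, a(10)=1567, a(11)=1053, a(12)=4668, a(13)=1625, a(14)=14485, a(15)=-274, a(16)=46979; answer 46979

46979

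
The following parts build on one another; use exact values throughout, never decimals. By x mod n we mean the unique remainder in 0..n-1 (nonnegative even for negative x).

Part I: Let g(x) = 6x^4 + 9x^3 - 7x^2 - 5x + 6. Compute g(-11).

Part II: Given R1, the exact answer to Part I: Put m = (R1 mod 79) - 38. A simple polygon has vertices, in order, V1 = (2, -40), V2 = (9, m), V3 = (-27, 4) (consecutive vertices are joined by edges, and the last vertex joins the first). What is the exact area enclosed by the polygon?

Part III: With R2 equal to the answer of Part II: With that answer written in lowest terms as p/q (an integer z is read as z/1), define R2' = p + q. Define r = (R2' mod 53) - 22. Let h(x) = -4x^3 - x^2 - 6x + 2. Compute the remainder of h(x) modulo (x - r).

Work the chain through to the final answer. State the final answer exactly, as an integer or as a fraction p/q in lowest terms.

Part I: 6*(-11)^4 + 9*(-11)^3 - 7*(-11)^2 - 5*(-11)^1 + 6 = (87846) + (-11979) + (-847) + (55) + (6) = 75081; answer 75081
Part II: R1 = 75081; m = -7; cross terms: (2*-7 - 9*-40)=346, (9*4 - -27*-7)=-153, (-27*-40 - 2*4)=1072; twice the area = |1265| = 1265; area = 1265/2; answer 1265/2
Part III: R2 = 1265/2; threaded value p + q = 1267; r = 26; remainder = value at the root: -4*(26)^3 - 1*(26)^2 - 6*(26)^1 + 2 = (-70304) + (-676) + (-156) + (2) = -71134; answer -71134

-71134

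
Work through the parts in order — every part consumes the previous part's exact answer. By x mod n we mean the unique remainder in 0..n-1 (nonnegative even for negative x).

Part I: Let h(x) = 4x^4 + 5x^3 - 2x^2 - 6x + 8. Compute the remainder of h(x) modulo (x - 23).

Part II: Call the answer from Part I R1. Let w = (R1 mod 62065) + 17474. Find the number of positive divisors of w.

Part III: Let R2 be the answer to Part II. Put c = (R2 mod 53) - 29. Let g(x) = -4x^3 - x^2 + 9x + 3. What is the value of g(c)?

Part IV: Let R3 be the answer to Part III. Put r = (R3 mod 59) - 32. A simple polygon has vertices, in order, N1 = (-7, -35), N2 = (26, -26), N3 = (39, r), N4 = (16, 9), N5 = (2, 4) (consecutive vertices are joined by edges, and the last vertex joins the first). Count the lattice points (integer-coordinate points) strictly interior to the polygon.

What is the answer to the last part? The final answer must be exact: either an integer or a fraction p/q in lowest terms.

1137

Part I: remainder = value at the root: 4*(23)^4 + 5*(23)^3 - 2*(23)^2 - 6*(23)^1 + 8 = (1119364) + (60835) + (-1058) + (-138) + (8) = 1179011; answer 1179011
Part II: R1 = 1179011; w = 79315; 79315 = 5 * 29 * 547; number of divisors = (1+1) * (1+1) * (1+1) = 8; answer 8
Part III: R2 = 8; c = -21; -4*(-21)^3 - 1*(-21)^2 + 9*(-21)^1 + 3 = (37044) + (-441) + (-189) + (3) = 36417; answer 36417
Part IV: R3 = 36417; r = -18; cross terms: (-7*-26 - 26*-35)=1092, (26*-18 - 39*-26)=546, (39*9 - 16*-18)=639, (16*4 - 2*9)=46, (2*-35 - -7*4)=-42; twice the area = |2281| = 2281; area = 2281/2; boundary points = 3 + 1 + 1 + 1 + 3 = 9; strictly interior points = area - boundary/2 + 1 = 1137; answer 1137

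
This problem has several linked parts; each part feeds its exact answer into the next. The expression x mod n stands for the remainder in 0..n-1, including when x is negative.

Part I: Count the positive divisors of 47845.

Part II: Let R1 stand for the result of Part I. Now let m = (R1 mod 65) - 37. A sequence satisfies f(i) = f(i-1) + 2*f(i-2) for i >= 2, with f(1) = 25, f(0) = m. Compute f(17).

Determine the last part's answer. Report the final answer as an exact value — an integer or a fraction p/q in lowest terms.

-174735

Part I: 47845 = 5 * 7 * 1367; number of divisors = (1+1) * (1+1) * (1+1) = 8; answer 8
Part II: R1 = 8; m = -29; f(2) = 1*(25) + 2*(-29) = -33; iterating: f(2)=-33, f(3)=17, f(4)=-49, f(5)=-15, f(6)=-113, f(7)=-143, f(8)=-369, f(9)=-655, f(10)=-1393, f(11)=-2703, f(12)=-5489, f(13)=-10895, f(14)=-21873, f(15)=-43663, f(16)=-87409, f(17)=-174735; answer -174735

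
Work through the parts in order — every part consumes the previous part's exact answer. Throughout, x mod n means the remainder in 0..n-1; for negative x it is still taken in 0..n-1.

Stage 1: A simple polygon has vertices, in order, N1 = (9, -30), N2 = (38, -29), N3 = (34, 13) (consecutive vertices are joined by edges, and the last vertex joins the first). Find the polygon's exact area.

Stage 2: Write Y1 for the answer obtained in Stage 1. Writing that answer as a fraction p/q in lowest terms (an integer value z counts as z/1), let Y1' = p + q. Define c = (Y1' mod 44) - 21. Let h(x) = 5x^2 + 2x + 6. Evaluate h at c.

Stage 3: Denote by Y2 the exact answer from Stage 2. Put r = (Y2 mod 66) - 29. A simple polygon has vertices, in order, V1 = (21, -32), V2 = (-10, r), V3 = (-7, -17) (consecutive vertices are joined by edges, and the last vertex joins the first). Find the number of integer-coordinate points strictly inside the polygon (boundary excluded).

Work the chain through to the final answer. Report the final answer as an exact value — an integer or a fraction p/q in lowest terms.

Stage 1: cross terms: (9*-29 - 38*-30)=879, (38*13 - 34*-29)=1480, (34*-30 - 9*13)=-1137; twice the area = |1222| = 1222; area = 611; answer 611
Stage 2: Y1 = 611; threaded value p + q = 612; c = 19; 5*(19)^2 + 2*(19)^1 + 6 = (1805) + (38) + (6) = 1849; answer 1849
Stage 3: Y2 = 1849; r = -28; cross terms: (21*-28 - -10*-32)=-908, (-10*-17 - -7*-28)=-26, (-7*-32 - 21*-17)=581; twice the area = |-353| = 353; area = 353/2; boundary points = 1 + 1 + 1 = 3; strictly interior points = area - boundary/2 + 1 = 176; answer 176

176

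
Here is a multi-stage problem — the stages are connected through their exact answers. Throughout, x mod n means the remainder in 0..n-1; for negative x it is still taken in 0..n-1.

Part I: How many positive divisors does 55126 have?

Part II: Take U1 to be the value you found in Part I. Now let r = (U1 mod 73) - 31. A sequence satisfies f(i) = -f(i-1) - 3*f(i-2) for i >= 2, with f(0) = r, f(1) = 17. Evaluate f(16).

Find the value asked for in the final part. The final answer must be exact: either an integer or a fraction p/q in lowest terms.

Part I: 55126 = 2 * 43 * 641; number of divisors = (1+1) * (1+1) * (1+1) = 8; answer 8
Part II: U1 = 8; r = -23; f(2) = -1*(17) - 3*(-23) = 52; iterating: f(2)=52, f(3)=-103, f(4)=-53, f(5)=362, f(6)=-203, f(7)=-883, f(8)=1492, f(9)=1157, f(10)=-5633, f(11)=2162, f(12)=14737, f(13)=-21223, f(14)=-22988, f(15)=86657, f(16)=-17693; answer -17693

-17693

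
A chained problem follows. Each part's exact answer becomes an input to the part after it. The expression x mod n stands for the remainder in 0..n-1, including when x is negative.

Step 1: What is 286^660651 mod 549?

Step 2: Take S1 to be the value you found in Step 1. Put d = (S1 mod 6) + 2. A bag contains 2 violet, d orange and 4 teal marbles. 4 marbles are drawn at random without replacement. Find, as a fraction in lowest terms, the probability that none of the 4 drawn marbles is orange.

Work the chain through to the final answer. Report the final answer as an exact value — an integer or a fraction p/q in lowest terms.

Step 1: squarings mod 549: 286^1=286, 286^2=544, 286^4=25, 286^8=76, 286^16=286, 286^32=544, 286^64=25, 286^128=76, 286^256=286, 286^512=544, 286^1024=25, 286^2048=76, 286^4096=286, 286^8192=544, 286^16384=25, 286^32768=76, 286^65536=286, 286^131072=544, 286^262144=25, 286^524288=76; 286^660651 = 286^1 * 286^2 * 286^8 * 286^32 * 286^128 * 286^1024 * 286^4096 * 286^131072 * 286^524288 = 424 (mod 549); answer 424
Step 2: S1 = 424; d = 6; total draws C(12,4) = 495; favorable C(6,4) = 15; P = 1/33; answer 1/33

1/33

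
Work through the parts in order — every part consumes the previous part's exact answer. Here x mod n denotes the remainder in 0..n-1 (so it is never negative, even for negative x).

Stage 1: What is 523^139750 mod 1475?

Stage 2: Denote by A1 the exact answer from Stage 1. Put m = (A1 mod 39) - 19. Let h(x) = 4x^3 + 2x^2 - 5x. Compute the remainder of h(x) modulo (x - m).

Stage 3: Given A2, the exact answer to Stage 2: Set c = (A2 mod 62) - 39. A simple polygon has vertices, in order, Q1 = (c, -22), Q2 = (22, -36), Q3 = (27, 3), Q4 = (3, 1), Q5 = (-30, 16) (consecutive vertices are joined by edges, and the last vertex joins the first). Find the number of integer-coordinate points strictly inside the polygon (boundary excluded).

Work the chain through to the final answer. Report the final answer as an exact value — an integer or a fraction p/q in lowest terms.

Stage 1: squarings mod 1475: 523^1=523, 523^2=654, 523^4=1441, 523^8=1156, 523^16=1461, 523^32=196, 523^64=66, 523^128=1406, 523^256=336, 523^512=796, 523^1024=841, 523^2048=756, 523^4096=711, 523^8192=1071, 523^16384=966, 523^32768=956, 523^65536=911, 523^131072=971; 523^139750 = 523^2 * 523^4 * 523^32 * 523^64 * 523^128 * 523^256 * 523^8192 * 523^131072 = 199 (mod 1475); answer 199
Stage 2: A1 = 199; m = -15; remainder = value at the root: 4*(-15)^3 + 2*(-15)^2 - 5*(-15)^1 = (-13500) + (450) + (75) = -12975; answer -12975
Stage 3: A2 = -12975; c = 6; cross terms: (6*-36 - 22*-22)=268, (22*3 - 27*-36)=1038, (27*1 - 3*3)=18, (3*16 - -30*1)=78, (-30*-22 - 6*16)=564; twice the area = |1966| = 1966; area = 983; boundary points = 2 + 1 + 2 + 3 + 2 = 10; strictly interior points = area - boundary/2 + 1 = 979; answer 979

979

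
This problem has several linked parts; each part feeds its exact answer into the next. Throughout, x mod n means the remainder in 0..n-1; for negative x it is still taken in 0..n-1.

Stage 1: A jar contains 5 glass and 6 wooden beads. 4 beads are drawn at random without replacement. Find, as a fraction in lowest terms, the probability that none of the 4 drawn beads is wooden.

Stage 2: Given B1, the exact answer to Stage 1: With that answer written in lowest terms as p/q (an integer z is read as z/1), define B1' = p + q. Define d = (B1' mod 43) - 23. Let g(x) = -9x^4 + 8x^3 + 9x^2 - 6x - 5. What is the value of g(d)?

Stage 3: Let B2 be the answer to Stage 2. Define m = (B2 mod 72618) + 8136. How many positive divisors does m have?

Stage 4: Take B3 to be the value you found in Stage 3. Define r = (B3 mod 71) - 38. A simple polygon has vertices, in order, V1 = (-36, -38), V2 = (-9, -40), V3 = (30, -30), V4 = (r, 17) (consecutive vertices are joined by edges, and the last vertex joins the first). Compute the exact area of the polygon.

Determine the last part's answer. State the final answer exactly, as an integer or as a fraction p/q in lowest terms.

1965

Stage 1: total draws C(11,4) = 330; favorable C(5,4) = 5; P = 1/66; answer 1/66
Stage 2: B1 = 1/66; threaded value p + q = 67; d = 1; -9*(1)^4 + 8*(1)^3 + 9*(1)^2 - 6*(1)^1 - 5 = (-9) + (8) + (9) + (-6) + (-5) = -3; answer -3
Stage 3: B2 = -3; m = 80751; 80751 = 3 * 11 * 2447; number of divisors = (1+1) * (1+1) * (1+1) = 8; answer 8
Stage 4: B3 = 8; r = -30; cross terms: (-36*-40 - -9*-38)=1098, (-9*-30 - 30*-40)=1470, (30*17 - -30*-30)=-390, (-30*-38 - -36*17)=1752; twice the area = |3930| = 3930; area = 1965; answer 1965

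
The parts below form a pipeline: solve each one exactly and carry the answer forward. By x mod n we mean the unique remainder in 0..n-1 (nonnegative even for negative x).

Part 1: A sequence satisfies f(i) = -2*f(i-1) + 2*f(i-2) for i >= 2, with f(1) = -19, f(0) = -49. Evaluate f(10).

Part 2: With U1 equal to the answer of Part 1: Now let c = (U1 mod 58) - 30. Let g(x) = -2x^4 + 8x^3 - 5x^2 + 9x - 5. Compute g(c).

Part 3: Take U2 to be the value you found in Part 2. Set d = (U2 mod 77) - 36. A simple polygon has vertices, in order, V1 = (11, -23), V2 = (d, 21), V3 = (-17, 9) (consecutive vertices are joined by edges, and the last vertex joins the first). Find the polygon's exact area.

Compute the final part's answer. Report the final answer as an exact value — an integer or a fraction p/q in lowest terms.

40

Part 1: f(2) = -2*(-19) + 2*(-49) = -60; iterating: f(2)=-60, f(3)=82, f(4)=-284, f(5)=732, f(6)=-2032, f(7)=5528, f(8)=-15120, f(9)=41296, f(10)=-112832; answer -112832
Part 2: U1 = -112832; c = 6; -2*(6)^4 + 8*(6)^3 - 5*(6)^2 + 9*(6)^1 - 5 = (-2592) + (1728) + (-180) + (54) + (-5) = -995; answer -995
Part 3: U2 = -995; d = -30; cross terms: (11*21 - -30*-23)=-459, (-30*9 - -17*21)=87, (-17*-23 - 11*9)=292; twice the area = |-80| = 80; area = 40; answer 40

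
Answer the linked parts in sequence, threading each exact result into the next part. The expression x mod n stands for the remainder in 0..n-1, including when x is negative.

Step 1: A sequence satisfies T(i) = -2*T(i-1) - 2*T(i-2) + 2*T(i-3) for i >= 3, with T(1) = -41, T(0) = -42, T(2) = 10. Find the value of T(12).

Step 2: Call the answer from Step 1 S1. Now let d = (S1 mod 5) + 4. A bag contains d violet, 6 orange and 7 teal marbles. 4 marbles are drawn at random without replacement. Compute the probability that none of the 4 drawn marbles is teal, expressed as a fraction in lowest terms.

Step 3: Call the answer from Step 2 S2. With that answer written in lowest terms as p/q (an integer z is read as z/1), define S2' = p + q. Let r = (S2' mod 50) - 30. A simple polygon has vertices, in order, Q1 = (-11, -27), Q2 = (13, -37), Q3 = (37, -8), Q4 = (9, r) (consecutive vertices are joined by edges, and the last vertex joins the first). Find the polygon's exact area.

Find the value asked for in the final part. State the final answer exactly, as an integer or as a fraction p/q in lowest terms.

Step 1: T(3) = -2*(10) - 2*(-41) + 2*(-42) = -22; iterating: T(3)=-22, T(4)=-58, T(5)=180, T(6)=-288, T(7)=100, T(8)=736, T(9)=-2248, T(10)=3224, T(11)=-480, T(12)=-9984; answer -9984
Step 2: S1 = -9984; d = 5; total draws C(18,4) = 3060; favorable C(11,4) = 330; P = 11/102; answer 11/102
Step 3: S2 = 11/102; threaded value p + q = 113; r = -17; cross terms: (-11*-37 - 13*-27)=758, (13*-8 - 37*-37)=1265, (37*-17 - 9*-8)=-557, (9*-27 - -11*-17)=-430; twice the area = |1036| = 1036; area = 518; answer 518

518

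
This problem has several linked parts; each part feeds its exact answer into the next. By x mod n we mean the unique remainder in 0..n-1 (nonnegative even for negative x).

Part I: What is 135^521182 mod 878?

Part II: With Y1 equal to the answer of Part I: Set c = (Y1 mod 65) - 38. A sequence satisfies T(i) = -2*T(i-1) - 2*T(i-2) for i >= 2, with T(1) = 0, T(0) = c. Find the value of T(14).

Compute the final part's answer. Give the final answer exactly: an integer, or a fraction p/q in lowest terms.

Part I: squarings mod 878: 135^1=135, 135^2=665, 135^4=591, 135^8=715, 135^16=229, 135^32=639, 135^64=51, 135^128=845, 135^256=211, 135^512=621, 135^1024=199, 135^2048=91, 135^4096=379, 135^8192=527, 135^16384=281, 135^32768=819, 135^65536=847, 135^131072=83, 135^262144=743; 135^521182 = 135^2 * 135^4 * 135^8 * 135^16 * 135^64 * 135^128 * 135^256 * 135^512 * 135^4096 * 135^8192 * 135^16384 * 135^32768 * 135^65536 * 135^131072 * 135^262144 = 799 (mod 878); answer 799
Part II: Y1 = 799; c = -19; T(2) = -2*(0) - 2*(-19) = 38; iterating: T(2)=38, T(3)=-76, T(4)=76, T(5)=0, T(6)=-152, T(7)=304, T(8)=-304, T(9)=0, T(10)=608, T(11)=-1216, T(12)=1216, T(13)=0, T(14)=-2432; answer -2432

-2432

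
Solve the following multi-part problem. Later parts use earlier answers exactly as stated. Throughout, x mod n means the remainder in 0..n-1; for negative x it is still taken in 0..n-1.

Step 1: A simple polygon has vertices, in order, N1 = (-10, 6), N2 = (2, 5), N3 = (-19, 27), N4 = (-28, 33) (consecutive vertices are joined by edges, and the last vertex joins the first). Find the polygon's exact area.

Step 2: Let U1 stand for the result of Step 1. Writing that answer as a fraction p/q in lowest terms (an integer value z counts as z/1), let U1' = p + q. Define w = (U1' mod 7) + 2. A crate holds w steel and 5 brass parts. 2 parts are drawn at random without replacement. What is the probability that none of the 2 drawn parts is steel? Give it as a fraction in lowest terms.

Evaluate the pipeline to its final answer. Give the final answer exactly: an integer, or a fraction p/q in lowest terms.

5/14

Step 1: cross terms: (-10*5 - 2*6)=-62, (2*27 - -19*5)=149, (-19*33 - -28*27)=129, (-28*6 - -10*33)=162; twice the area = |378| = 378; area = 189; answer 189
Step 2: U1 = 189; threaded value p + q = 190; w = 3; total draws C(8,2) = 28; favorable C(5,2) = 10; P = 5/14; answer 5/14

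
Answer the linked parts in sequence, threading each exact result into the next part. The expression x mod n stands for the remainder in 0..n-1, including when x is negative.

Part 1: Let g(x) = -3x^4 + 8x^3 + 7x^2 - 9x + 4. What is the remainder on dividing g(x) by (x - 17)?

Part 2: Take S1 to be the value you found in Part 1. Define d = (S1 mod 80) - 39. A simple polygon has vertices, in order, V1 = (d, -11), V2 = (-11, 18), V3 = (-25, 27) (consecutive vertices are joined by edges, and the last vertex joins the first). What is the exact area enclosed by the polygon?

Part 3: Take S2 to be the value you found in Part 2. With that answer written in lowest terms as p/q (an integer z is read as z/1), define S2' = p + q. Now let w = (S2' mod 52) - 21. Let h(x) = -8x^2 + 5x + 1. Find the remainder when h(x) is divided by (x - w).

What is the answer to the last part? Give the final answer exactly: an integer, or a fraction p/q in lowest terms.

-1211

Part 1: remainder = value at the root: -3*(17)^4 + 8*(17)^3 + 7*(17)^2 - 9*(17)^1 + 4 = (-250563) + (39304) + (2023) + (-153) + (4) = -209385; answer -209385
Part 2: S1 = -209385; d = 16; cross terms: (16*18 - -11*-11)=167, (-11*27 - -25*18)=153, (-25*-11 - 16*27)=-157; twice the area = |163| = 163; area = 163/2; answer 163/2
Part 3: S2 = 163/2; threaded value p + q = 165; w = -12; remainder = value at the root: -8*(-12)^2 + 5*(-12)^1 + 1 = (-1152) + (-60) + (1) = -1211; answer -1211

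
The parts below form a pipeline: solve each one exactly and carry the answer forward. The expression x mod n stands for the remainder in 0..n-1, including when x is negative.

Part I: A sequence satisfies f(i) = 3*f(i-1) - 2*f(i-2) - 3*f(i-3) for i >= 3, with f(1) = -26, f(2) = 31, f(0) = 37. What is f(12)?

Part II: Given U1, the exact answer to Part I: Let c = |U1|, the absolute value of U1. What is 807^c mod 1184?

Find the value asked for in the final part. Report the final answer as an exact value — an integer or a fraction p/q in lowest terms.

247

Part I: f(3) = 3*(31) - 2*(-26) - 3*(37) = 34; iterating: f(3)=34, f(4)=118, f(5)=193, f(6)=241, f(7)=-17, f(8)=-1112, f(9)=-4025, f(10)=-9800, f(11)=-18014, f(12)=-22367; answer -22367
Part II: U1 = -22367; c = 22367; squarings mod 1184: 807^1=807, 807^2=49, 807^4=33, 807^8=1089, 807^16=737, 807^32=897, 807^64=673, 807^128=641, 807^256=33, 807^512=1089, 807^1024=737, 807^2048=897, 807^4096=673, 807^8192=641, 807^16384=33; 807^22367 = 807^1 * 807^2 * 807^4 * 807^8 * 807^16 * 807^64 * 807^256 * 807^512 * 807^1024 * 807^4096 * 807^16384 = 247 (mod 1184); answer 247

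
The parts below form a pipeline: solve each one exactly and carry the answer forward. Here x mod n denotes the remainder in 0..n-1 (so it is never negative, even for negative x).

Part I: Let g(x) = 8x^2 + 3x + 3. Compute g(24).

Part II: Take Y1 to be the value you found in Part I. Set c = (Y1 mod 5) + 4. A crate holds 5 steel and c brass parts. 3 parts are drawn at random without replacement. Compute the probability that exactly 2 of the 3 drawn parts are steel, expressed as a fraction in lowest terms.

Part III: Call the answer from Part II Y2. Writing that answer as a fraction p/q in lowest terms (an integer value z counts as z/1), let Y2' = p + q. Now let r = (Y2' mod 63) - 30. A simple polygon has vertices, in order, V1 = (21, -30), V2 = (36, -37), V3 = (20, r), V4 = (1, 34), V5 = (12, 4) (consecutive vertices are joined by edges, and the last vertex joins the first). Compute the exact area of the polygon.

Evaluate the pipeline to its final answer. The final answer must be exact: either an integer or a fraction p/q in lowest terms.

420

Part I: 8*(24)^2 + 3*(24)^1 + 3 = (4608) + (72) + (3) = 4683; answer 4683
Part II: Y1 = 4683; c = 7; total draws C(12,3) = 220; favorable C(5,2)*C(7,1) = 70; P = 7/22; answer 7/22
Part III: Y2 = 7/22; threaded value p + q = 29; r = -1; cross terms: (21*-37 - 36*-30)=303, (36*-1 - 20*-37)=704, (20*34 - 1*-1)=681, (1*4 - 12*34)=-404, (12*-30 - 21*4)=-444; twice the area = |840| = 840; area = 420; answer 420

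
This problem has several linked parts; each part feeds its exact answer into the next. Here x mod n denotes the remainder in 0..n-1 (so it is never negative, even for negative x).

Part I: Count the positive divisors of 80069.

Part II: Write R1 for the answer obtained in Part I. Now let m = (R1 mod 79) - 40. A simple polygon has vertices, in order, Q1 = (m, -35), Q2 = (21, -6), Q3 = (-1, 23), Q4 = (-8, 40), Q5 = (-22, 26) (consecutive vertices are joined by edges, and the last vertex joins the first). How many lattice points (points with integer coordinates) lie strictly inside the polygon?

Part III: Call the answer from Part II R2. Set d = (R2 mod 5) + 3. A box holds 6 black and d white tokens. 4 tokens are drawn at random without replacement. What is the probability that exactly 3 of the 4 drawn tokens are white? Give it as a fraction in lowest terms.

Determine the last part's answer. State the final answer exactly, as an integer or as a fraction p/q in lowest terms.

Part I: 80069 = 11 * 29 * 251; number of divisors = (1+1) * (1+1) * (1+1) = 8; answer 8
Part II: R1 = 8; m = -32; cross terms: (-32*-6 - 21*-35)=927, (21*23 - -1*-6)=477, (-1*40 - -8*23)=144, (-8*26 - -22*40)=672, (-22*-35 - -32*26)=1602; twice the area = |3822| = 3822; area = 1911; boundary points = 1 + 1 + 1 + 14 + 1 = 18; strictly interior points = area - boundary/2 + 1 = 1903; answer 1903
Part III: R2 = 1903; d = 6; total draws C(12,4) = 495; favorable C(6,3)*C(6,1) = 120; P = 8/33; answer 8/33

8/33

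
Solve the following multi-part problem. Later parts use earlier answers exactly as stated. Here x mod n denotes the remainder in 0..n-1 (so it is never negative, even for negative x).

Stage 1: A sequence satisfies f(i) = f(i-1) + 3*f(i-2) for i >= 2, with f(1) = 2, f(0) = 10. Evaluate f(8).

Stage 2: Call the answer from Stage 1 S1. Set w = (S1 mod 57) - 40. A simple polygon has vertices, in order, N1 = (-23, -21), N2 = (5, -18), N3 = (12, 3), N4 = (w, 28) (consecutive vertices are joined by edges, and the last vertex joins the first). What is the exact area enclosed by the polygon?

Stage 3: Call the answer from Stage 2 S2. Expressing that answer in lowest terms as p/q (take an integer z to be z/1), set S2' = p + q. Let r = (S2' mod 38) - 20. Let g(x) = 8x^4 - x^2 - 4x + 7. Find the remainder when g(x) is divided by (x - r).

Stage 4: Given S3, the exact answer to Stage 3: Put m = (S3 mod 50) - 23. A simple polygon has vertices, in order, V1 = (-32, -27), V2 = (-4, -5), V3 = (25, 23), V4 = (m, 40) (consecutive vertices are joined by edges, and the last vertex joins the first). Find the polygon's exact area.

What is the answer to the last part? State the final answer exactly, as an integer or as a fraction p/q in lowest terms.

Stage 1: f(2) = 1*(2) + 3*(10) = 32; iterating: f(2)=32, f(3)=38, f(4)=134, f(5)=248, f(6)=650, f(7)=1394, f(8)=3344; answer 3344
Stage 2: S1 = 3344; w = -2; cross terms: (-23*-18 - 5*-21)=519, (5*3 - 12*-18)=231, (12*28 - -2*3)=342, (-2*-21 - -23*28)=686; twice the area = |1778| = 1778; area = 889; answer 889
Stage 3: S2 = 889; threaded value p + q = 890; r = -4; remainder = value at the root: 8*(-4)^4 - 1*(-4)^2 - 4*(-4)^1 + 7 = (2048) + (-16) + (16) + (7) = 2055; answer 2055
Stage 4: S3 = 2055; m = -18; cross terms: (-32*-5 - -4*-27)=52, (-4*23 - 25*-5)=33, (25*40 - -18*23)=1414, (-18*-27 - -32*40)=1766; twice the area = |3265| = 3265; area = 3265/2; answer 3265/2

3265/2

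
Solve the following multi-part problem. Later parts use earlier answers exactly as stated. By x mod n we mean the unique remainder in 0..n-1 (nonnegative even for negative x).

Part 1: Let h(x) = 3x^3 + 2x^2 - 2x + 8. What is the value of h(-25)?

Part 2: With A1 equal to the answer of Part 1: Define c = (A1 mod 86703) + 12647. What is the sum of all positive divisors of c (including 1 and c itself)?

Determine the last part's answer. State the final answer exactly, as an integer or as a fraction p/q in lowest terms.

53784

Part 1: 3*(-25)^3 + 2*(-25)^2 - 2*(-25)^1 + 8 = (-46875) + (1250) + (50) + (8) = -45567; answer -45567
Part 2: A1 = -45567; c = 53783; 53783 is prime, so its only divisors are 1 and 53783; sigma = 1 + 53783 = 53784; answer 53784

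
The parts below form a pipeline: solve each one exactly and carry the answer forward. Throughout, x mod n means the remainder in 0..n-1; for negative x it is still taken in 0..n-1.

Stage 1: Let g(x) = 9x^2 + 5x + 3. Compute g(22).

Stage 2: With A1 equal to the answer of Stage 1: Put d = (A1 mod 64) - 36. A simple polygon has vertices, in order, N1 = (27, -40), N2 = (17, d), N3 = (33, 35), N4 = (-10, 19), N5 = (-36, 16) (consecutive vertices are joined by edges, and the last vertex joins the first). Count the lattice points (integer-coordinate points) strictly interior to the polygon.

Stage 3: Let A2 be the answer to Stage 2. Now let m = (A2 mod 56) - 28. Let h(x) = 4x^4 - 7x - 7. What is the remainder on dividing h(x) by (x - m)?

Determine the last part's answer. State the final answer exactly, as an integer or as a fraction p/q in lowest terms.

Stage 1: 9*(22)^2 + 5*(22)^1 + 3 = (4356) + (110) + (3) = 4469; answer 4469
Stage 2: A1 = 4469; d = 17; cross terms: (27*17 - 17*-40)=1139, (17*35 - 33*17)=34, (33*19 - -10*35)=977, (-10*16 - -36*19)=524, (-36*-40 - 27*16)=1008; twice the area = |3682| = 3682; area = 1841; boundary points = 1 + 2 + 1 + 1 + 7 = 12; strictly interior points = area - boundary/2 + 1 = 1836; answer 1836
Stage 3: A2 = 1836; m = 16; remainder = value at the root: 4*(16)^4 - 7*(16)^1 - 7 = (262144) + (-112) + (-7) = 262025; answer 262025

262025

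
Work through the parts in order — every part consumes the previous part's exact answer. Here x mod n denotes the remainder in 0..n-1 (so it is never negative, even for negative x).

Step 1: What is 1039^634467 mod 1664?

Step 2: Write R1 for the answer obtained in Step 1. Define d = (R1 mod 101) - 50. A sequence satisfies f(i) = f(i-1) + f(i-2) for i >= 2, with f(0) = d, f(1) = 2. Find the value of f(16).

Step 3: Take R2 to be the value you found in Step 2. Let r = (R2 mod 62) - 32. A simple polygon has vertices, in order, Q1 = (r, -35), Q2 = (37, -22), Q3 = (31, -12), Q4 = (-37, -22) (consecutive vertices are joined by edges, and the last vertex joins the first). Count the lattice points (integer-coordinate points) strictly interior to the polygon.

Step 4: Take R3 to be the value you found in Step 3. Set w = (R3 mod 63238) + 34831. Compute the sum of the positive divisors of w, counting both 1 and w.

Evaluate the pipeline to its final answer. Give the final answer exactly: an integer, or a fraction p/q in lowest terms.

84672

Step 1: squarings mod 1664: 1039^1=1039, 1039^2=1249, 1039^4=833, 1039^8=1, 1039^16=1, 1039^32=1, 1039^64=1, 1039^128=1, 1039^256=1, 1039^512=1, 1039^1024=1, 1039^2048=1, 1039^4096=1, 1039^8192=1, 1039^16384=1, 1039^32768=1, 1039^65536=1, 1039^131072=1, 1039^262144=1, 1039^524288=1; 1039^634467 = 1039^1 * 1039^2 * 1039^32 * 1039^64 * 1039^512 * 1039^1024 * 1039^2048 * 1039^8192 * 1039^32768 * 1039^65536 * 1039^524288 = 1455 (mod 1664); answer 1455
Step 2: R1 = 1455; d = -9; f(2) = 1*(2) + 1*(-9) = -7; iterating: f(2)=-7, f(3)=-5, f(4)=-12, f(5)=-17, f(6)=-29, f(7)=-46, f(8)=-75, f(9)=-121, f(10)=-196, f(11)=-317, f(12)=-513, f(13)=-830, f(14)=-1343, f(15)=-2173, f(16)=-3516; answer -3516
Step 3: R2 = -3516; r = -14; cross terms: (-14*-22 - 37*-35)=1603, (37*-12 - 31*-22)=238, (31*-22 - -37*-12)=-1126, (-37*-35 - -14*-22)=987; twice the area = |1702| = 1702; area = 851; boundary points = 1 + 2 + 2 + 1 = 6; strictly interior points = area - boundary/2 + 1 = 849; answer 849
Step 4: R3 = 849; w = 35680; 35680 = 2^5 * 5 * 223; sigma = (1 + 2 + 4 + 8 + 16 + 32) * (1 + 5) * (1 + 223) = 63 * 6 * 224 = 84672; answer 84672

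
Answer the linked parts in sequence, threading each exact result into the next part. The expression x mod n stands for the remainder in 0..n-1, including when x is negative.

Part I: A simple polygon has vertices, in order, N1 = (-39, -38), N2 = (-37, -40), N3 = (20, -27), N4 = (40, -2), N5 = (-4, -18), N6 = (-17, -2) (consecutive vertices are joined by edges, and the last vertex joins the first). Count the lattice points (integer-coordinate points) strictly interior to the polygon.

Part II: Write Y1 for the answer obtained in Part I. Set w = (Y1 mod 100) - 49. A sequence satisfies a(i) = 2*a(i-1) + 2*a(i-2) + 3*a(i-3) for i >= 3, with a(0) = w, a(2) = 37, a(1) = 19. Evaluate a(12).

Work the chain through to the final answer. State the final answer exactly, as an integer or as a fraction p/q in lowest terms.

2779852

Part I: cross terms: (-39*-40 - -37*-38)=154, (-37*-27 - 20*-40)=1799, (20*-2 - 40*-27)=1040, (40*-18 - -4*-2)=-728, (-4*-2 - -17*-18)=-298, (-17*-38 - -39*-2)=568; twice the area = |2535| = 2535; area = 2535/2; boundary points = 2 + 1 + 5 + 4 + 1 + 2 = 15; strictly interior points = area - boundary/2 + 1 = 1261; answer 1261
Part II: Y1 = 1261; w = 12; a(3) = 2*(37) + 2*(19) + 3*(12) = 148; iterating: a(3)=148, a(4)=427, a(5)=1261, a(6)=3820, a(7)=11443, a(8)=34309, a(9)=102964, a(10)=308875, a(11)=926605, a(12)=2779852; answer 2779852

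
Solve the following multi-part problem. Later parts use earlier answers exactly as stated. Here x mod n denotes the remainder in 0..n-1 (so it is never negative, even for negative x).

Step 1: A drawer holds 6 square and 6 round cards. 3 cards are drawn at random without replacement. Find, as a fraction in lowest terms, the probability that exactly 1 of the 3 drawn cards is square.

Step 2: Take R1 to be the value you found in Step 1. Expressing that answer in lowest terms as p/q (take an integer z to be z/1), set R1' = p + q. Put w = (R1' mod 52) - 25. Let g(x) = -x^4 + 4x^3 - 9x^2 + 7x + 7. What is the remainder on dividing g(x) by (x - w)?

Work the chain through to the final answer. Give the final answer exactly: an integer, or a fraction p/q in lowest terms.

-707

Step 1: total draws C(12,3) = 220; favorable C(6,1)*C(6,2) = 90; P = 9/22; answer 9/22
Step 2: R1 = 9/22; threaded value p + q = 31; w = 6; remainder = value at the root: -1*(6)^4 + 4*(6)^3 - 9*(6)^2 + 7*(6)^1 + 7 = (-1296) + (864) + (-324) + (42) + (7) = -707; answer -707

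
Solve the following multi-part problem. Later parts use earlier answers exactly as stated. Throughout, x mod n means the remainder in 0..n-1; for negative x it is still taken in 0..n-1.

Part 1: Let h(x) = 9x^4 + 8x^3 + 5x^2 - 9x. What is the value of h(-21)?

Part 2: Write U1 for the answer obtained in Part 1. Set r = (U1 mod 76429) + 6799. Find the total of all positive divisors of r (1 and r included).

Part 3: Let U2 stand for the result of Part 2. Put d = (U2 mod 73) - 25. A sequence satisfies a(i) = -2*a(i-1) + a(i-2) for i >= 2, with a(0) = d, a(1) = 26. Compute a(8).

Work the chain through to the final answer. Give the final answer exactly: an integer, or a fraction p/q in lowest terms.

Part 1: 9*(-21)^4 + 8*(-21)^3 + 5*(-21)^2 - 9*(-21)^1 = (1750329) + (-74088) + (2205) + (189) = 1678635; answer 1678635
Part 2: U1 = 1678635; r = 80425; 80425 = 5^2 * 3217; sigma = (1 + 5 + 25) * (1 + 3217) = 31 * 3218 = 99758; answer 99758
Part 3: U2 = 99758; d = 15; a(2) = -2*(26) + 1*(15) = -37; iterating: a(2)=-37, a(3)=100, a(4)=-237, a(5)=574, a(6)=-1385, a(7)=3344, a(8)=-8073; answer -8073

-8073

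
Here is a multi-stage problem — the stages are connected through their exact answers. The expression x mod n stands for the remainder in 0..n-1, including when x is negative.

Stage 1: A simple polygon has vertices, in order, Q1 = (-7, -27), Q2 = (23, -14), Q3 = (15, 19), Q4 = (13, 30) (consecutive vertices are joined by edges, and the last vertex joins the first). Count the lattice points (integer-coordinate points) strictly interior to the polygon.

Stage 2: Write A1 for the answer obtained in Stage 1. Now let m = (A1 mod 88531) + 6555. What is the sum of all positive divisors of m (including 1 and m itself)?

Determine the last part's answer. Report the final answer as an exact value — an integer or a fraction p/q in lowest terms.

13440

Stage 1: cross terms: (-7*-14 - 23*-27)=719, (23*19 - 15*-14)=647, (15*30 - 13*19)=203, (13*-27 - -7*30)=-141; twice the area = |1428| = 1428; area = 714; boundary points = 1 + 1 + 1 + 1 = 4; strictly interior points = area - boundary/2 + 1 = 713; answer 713
Stage 2: A1 = 713; m = 7268; 7268 = 2^2 * 23 * 79; sigma = (1 + 2 + 4) * (1 + 23) * (1 + 79) = 7 * 24 * 80 = 13440; answer 13440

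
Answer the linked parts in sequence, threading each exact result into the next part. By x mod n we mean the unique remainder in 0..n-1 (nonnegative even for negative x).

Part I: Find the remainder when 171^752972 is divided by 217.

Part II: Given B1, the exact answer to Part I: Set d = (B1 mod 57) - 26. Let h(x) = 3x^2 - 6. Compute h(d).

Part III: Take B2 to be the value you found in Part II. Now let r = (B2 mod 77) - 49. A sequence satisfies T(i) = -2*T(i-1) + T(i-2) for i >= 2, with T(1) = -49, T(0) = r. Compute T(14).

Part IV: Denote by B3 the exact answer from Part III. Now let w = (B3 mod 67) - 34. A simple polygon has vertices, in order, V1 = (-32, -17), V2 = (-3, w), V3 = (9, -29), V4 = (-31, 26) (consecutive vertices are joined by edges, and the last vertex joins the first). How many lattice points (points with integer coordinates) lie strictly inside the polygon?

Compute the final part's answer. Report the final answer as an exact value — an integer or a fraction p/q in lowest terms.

1017

Part I: squarings mod 217: 171^1=171, 171^2=163, 171^4=95, 171^8=128, 171^16=109, 171^32=163, 171^64=95, 171^128=128, 171^256=109, 171^512=163, 171^1024=95, 171^2048=128, 171^4096=109, 171^8192=163, 171^16384=95, 171^32768=128, 171^65536=109, 171^131072=163, 171^262144=95, 171^524288=128; 171^752972 = 171^4 * 171^8 * 171^64 * 171^256 * 171^1024 * 171^2048 * 171^4096 * 171^8192 * 171^16384 * 171^65536 * 171^131072 * 171^524288 = 163 (mod 217); answer 163
Part II: B1 = 163; d = 23; 3*(23)^2 - 6 = (1587) + (-6) = 1581; answer 1581
Part III: B2 = 1581; r = -8; T(2) = -2*(-49) + 1*(-8) = 90; iterating: T(2)=90, T(3)=-229, T(4)=548, T(5)=-1325, T(6)=3198, T(7)=-7721, T(8)=18640, T(9)=-45001, T(10)=108642, T(11)=-262285, T(12)=633212, T(13)=-1528709, T(14)=3690630; answer 3690630
Part IV: B3 = 3690630; w = -32; cross terms: (-32*-32 - -3*-17)=973, (-3*-29 - 9*-32)=375, (9*26 - -31*-29)=-665, (-31*-17 - -32*26)=1359; twice the area = |2042| = 2042; area = 1021; boundary points = 1 + 3 + 5 + 1 = 10; strictly interior points = area - boundary/2 + 1 = 1017; answer 1017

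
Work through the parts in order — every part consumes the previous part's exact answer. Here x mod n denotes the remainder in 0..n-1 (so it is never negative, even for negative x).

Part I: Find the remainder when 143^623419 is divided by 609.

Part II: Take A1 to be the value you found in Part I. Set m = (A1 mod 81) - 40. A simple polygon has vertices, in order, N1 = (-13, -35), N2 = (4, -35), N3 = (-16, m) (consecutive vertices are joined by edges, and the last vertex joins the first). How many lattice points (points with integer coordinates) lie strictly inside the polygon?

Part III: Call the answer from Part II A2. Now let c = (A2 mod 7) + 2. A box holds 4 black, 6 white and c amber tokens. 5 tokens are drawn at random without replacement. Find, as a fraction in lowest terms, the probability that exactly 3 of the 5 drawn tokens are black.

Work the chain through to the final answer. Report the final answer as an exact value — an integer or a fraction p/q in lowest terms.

Part I: squarings mod 609: 143^1=143, 143^2=352, 143^4=277, 143^8=604, 143^16=25, 143^32=16, 143^64=256, 143^128=373, 143^256=277, 143^512=604, 143^1024=25, 143^2048=16, 143^4096=256, 143^8192=373, 143^16384=277, 143^32768=604, 143^65536=25, 143^131072=16, 143^262144=256, 143^524288=373; 143^623419 = 143^1 * 143^2 * 143^8 * 143^16 * 143^32 * 143^256 * 143^512 * 143^32768 * 143^65536 * 143^524288 = 101 (mod 609); answer 101
Part II: A1 = 101; m = -20; cross terms: (-13*-35 - 4*-35)=595, (4*-20 - -16*-35)=-640, (-16*-35 - -13*-20)=300; twice the area = |255| = 255; area = 255/2; boundary points = 17 + 5 + 3 = 25; strictly interior points = area - boundary/2 + 1 = 116; answer 116
Part III: A2 = 116; c = 6; total draws C(16,5) = 4368; favorable C(4,3)*C(12,2) = 264; P = 11/182; answer 11/182

11/182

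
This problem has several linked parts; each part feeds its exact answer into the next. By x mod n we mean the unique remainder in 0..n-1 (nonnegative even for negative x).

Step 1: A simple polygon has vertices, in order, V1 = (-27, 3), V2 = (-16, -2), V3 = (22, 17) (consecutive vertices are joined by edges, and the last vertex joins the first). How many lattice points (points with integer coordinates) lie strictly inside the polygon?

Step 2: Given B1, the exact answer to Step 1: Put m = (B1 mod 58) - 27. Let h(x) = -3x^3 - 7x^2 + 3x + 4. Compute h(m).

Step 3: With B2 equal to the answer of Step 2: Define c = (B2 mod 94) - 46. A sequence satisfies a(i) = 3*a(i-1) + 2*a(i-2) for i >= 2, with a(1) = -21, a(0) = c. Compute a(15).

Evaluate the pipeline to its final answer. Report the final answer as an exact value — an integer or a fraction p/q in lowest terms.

Step 1: cross terms: (-27*-2 - -16*3)=102, (-16*17 - 22*-2)=-228, (22*3 - -27*17)=525; twice the area = |399| = 399; area = 399/2; boundary points = 1 + 19 + 7 = 27; strictly interior points = area - boundary/2 + 1 = 187; answer 187
Step 2: B1 = 187; m = -14; -3*(-14)^3 - 7*(-14)^2 + 3*(-14)^1 + 4 = (8232) + (-1372) + (-42) + (4) = 6822; answer 6822
Step 3: B2 = 6822; c = 8; a(2) = 3*(-21) + 2*(8) = -47; iterating: a(2)=-47, a(3)=-183, a(4)=-643, a(5)=-2295, a(6)=-8171, a(7)=-29103, a(8)=-103651, a(9)=-369159, a(10)=-1314779, a(11)=-4682655, a(12)=-16677523, a(13)=-59397879, a(14)=-211548683, a(15)=-753441807; answer -753441807

-753441807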